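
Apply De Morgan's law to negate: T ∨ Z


De Morgan's law: ¬(P ∨ Q) ≡ ¬P ∧ ¬Q
¬(T ∨ Z) = ¬T ∧ ¬Z

¬T ∧ ¬Z


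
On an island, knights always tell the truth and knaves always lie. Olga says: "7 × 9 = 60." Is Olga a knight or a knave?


Statement: "7 × 9 = 60."
Actual: 7 × 9 = 63
Claimed: 60
Statement is FALSE → Olga lies → Knave

Knave


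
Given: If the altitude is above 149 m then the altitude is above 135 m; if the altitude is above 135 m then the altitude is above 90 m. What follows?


Hypothetical syllogism: P → Q, Q → R ⊢ P → R
Premise 1: the altitude is above 149 m → the altitude is above 135 m
Premise 2: the altitude is above 135 m → the altitude is above 90 m
Chain the implications: the middle term (the altitude is above 135 m) links the two.
Conclusion: If the altitude is above 149 m, then the altitude is above 90 m.

If the altitude is above 149 m, then the altitude is above 90 m.


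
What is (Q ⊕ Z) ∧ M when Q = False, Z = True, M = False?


Q = False, Z = True, M = False
Step 1: Q ⊕ Z = False XOR True = True
Step 2: True ∧ M = True AND False = False
XOR true when exactly one of Q,Z is true; then AND with M.

False


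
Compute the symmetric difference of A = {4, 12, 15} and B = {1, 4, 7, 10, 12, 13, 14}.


A = {4, 12, 15}
B = {1, 4, 7, 10, 12, 13, 14}
Operation: symmetric difference
In A only: [15], in B only: [1, 7, 10, 13, 14]

{1, 7, 10, 13, 14, 15}


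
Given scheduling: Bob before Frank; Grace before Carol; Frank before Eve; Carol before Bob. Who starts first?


Constraints: Bob before Frank; Grace before Carol; Frank before Eve; Carol before Bob
The first task can have nothing scheduled before it, so it must never appear on the right of a 'before'.
Tasks appearing after some 'before': Frank, Carol, Eve, Bob.
The only task not in that list is Grace → it is first.

Grace


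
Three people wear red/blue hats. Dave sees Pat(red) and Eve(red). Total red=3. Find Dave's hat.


Total red = 3, seen red = 2
Own red = 3 - 2 = 1
Dave's hat is red.

red


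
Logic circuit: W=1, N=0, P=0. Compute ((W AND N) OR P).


W AND N = 1&0 = 0
0 OR 0 = 0

0


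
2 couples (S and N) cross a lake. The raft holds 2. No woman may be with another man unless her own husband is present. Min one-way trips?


Label couples S and N.
1. WS+WN → (far: WS,WN; near: HS,HN)
2. WS ←   (far: WN; near: HS,HN,WS)
3. HS+HN → (far: HS,HN,WN; near: WS)
4. HS ←   (far: HN,WN; near: HS,WS)  — HS returns, since WS is alone on near bank
5. HS+WS → (far: all four; near: empty)
Every state respects the constraint.
Minimum trips = 5

5


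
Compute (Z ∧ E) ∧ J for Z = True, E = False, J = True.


Z = True, E = False, J = True
Step 1: Z ∧ E = True AND False = False
Step 2: False ∧ J = False AND True = False
AND is true only when ALL operands are true.

False


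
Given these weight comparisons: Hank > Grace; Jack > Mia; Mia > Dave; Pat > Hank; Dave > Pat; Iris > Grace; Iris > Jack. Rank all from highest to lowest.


Constraints: Hank > Grace; Jack > Mia; Mia > Dave; Pat > Hank; Dave > Pat; Iris > Grace; Iris > Jack
Method: at each step, the next-highest is the one remaining person who never appears on the smaller side of a constraint between remaining people.
  Step 1: remaining {Iris, Jack, Mia, Pat, Grace, Dave, Hank}; on the smaller side: {Jack, Mia, Pat, Grace, Dave, Hank} → Iris is next (Iris > Grace; Iris > Jack).
  Step 2: remaining {Jack, Mia, Pat, Grace, Dave, Hank}; on the smaller side: {Mia, Pat, Grace, Dave, Hank} → Jack is next (Jack > Mia).
  Step 3: remaining {Mia, Pat, Grace, Dave, Hank}; on the smaller side: {Pat, Grace, Dave, Hank} → Mia is next (Mia > Dave).
  Step 4: remaining {Pat, Grace, Dave, Hank}; on the smaller side: {Pat, Grace, Hank} → Dave is next (Dave > Pat).
  Step 5: remaining {Pat, Grace, Hank}; on the smaller side: {Grace, Hank} → Pat is next (Pat > Hank).
  Step 6: remaining {Grace, Hank}; on the smaller side: {Grace} → Hank is next (Hank > Grace).
  Step 7: only Grace remains → lowest.
Final ranking (highest to lowest):

Iris > Jack > Mia > Dave > Pat > Hank > Grace


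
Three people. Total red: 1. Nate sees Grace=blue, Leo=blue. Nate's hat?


Total red = 1, seen red = 0
Own red = 1 - 0 = 1
Nate's hat is red.

red


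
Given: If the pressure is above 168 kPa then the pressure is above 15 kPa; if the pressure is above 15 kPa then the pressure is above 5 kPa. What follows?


Hypothetical syllogism: P → Q, Q → R ⊢ P → R
Premise 1: the pressure is above 168 kPa → the pressure is above 15 kPa
Premise 2: the pressure is above 15 kPa → the pressure is above 5 kPa
Chain the implications: the middle term (the pressure is above 15 kPa) links the two.
Conclusion: If the pressure is above 168 kPa, then the pressure is above 5 kPa.

If the pressure is above 168 kPa, then the pressure is above 5 kPa.


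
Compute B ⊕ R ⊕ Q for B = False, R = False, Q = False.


B = False, R = False, Q = False
Step 1: B ⊕ R = False XOR False = False
Step 2: False ⊕ Q = False XOR False = False
XOR is true when an odd number of operands are true.

False


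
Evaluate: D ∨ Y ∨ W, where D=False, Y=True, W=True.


D = False, Y = True, W = True
Expression: D ∨ Y ∨ W
Step 1: D ∨ Y = False OR True = True
Step 2: (True) ∨ W = True OR True = True

True


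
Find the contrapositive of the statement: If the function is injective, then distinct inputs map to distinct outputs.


Original: If the function is injective, then distinct inputs map to distinct outputs
Contrapositive: If ¬Q, then ¬P
Negate Q: not (distinct inputs map to distinct outputs)
Negate P: not (the function is injective)

If not (distinct inputs map to distinct outputs), then not (the function is injective).


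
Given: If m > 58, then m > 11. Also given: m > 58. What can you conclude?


Modus ponens: P → Q, P ⊢ Q
P: m > 58
Q: m > 11
We have P → Q and P is true.
By modus ponens, Q must be true.

m > 11


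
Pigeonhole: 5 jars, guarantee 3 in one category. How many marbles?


Pigeonhole: to guarantee k in one of n categories, need (k-1)×n + 1.
k = 3, n = 5
Minimum = (3-1) × 5 + 1 = 2 × 5 + 1

11


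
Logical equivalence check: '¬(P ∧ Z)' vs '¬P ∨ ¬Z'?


Expression 1: ¬(P ∧ Z)
Expression 2: ¬P ∨ ¬Z
Truth table (P Z | Expr1 Expr2):
  T T |   F     F
  T F |   T     T
  F T |   T     T
  F F |   T     T
All 4 rows agree, so the expressions are logically equivalent.

Yes


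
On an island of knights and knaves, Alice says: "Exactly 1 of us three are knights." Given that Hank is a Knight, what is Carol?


Alice claims exactly 1 knights among Alice, Hank, Carol.
Given: Hank is a Knight.

Case 1: Alice is a Knight (tells truth)
  Then exactly 1 of the three are knights.
  Counting Alice, Hank: 2 knight(s) so far. Need -1 more → impossible.
Case 2: Alice is a Knave (lies)
  Then the count is NOT 1.
  If Carol = Knave, count = 1 = 1 → claim would be true, contradicts lie.
  If Carol = Knight, count = 2 ≠ 1 → lie confirmed ✓

Carol is a Knight.

Knight


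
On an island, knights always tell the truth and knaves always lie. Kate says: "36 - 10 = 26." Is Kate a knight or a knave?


Statement: "36 - 10 = 26."
Actual: 36 - 10 = 26
Claimed: 26
Statement is TRUE → Kate tells the truth → Knight

Knight


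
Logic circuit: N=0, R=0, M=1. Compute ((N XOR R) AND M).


N XOR R = 0^0 = 0
0 AND 1 = 0

0


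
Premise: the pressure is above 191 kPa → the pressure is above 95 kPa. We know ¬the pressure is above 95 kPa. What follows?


Modus tollens: P → Q, ¬Q ⊢ ¬P
P: the pressure is above 191 kPa
Q: the pressure is above 95 kPa
We have P → Q and Q is false.
By modus tollens, P must be false.

It is not the case that the pressure is above 191 kPa


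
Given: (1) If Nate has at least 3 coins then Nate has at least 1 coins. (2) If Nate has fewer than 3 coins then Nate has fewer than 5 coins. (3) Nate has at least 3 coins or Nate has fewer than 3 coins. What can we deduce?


Constructive dilemma: (P → Q) ∧ (R → S), P ∨ R ⊢ Q ∨ S
Premise 1: Nate has at least 3 coins → Nate has at least 1 coins
Premise 2: Nate has fewer than 3 coins → Nate has fewer than 5 coins
Premise 3: Nate has at least 3 coins ∨ Nate has fewer than 3 coins
Case 1: Assuming Nate has at least 3 coins, then by Premise 1, Nate has at least 1 coins.
Case 2: Assuming Nate has fewer than 3 coins, then by Premise 2, Nate has fewer than 5 coins.
Since one of Nate has at least 3 coins or Nate has fewer than 3 coins must hold, we get Nate has at least 1 coins or Nate has fewer than 5 coins.

Nate has at least 1 coins or Nate has fewer than 5 coins.


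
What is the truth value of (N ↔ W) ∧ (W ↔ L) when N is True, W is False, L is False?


N = True, W = False, L = False
Step 1: N ↔ W is true when N and W have the same value. Result: False
Step 2: W ↔ L is true when W and L have the same value. Result: True
Step 3: False ∧ True = False

False


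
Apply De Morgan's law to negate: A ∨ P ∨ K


De Morgan's law: ¬(P ∨ Q ∨ R) ≡ ¬P ∧ ¬Q ∧ ¬R
¬(A ∨ P ∨ K) = ¬A ∧ ¬P ∧ ¬K

¬A ∧ ¬P ∧ ¬K


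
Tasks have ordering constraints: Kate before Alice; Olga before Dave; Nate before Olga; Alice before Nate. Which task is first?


Constraints: Kate before Alice; Olga before Dave; Nate before Olga; Alice before Nate
The first task can have nothing scheduled before it, so it must never appear on the right of a 'before'.
Tasks appearing after some 'before': Alice, Dave, Olga, Nate.
The only task not in that list is Kate → it is first.

Kate


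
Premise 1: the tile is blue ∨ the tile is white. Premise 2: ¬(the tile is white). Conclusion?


Disjunctive syllogism: P ∨ Q, ¬P ⊢ Q
Disjunction: the tile is blue ∨ the tile is white
We know it is not the case that the tile is white.
By disjunctive syllogism, the other disjunct must be true.

The tile is blue


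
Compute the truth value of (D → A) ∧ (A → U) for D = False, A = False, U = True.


D = False, A = False, U = True
Step 1: D → A is false only when D=True and A=False. Result: True
Step 2: A → U is false only when A=True and U=False. Result: True
Step 3: True ∧ True = True

True


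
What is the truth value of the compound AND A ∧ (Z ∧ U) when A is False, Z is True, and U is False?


A = False, Z = True, U = False
Step 1: Z ∧ U = True AND False = False
Step 2: A ∧ False = False AND False = False
AND is true only when ALL operands are true.

False


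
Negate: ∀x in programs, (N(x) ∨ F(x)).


Original: ∀x (N(x) ∨ F(x))
Rule: ¬∀→∃, ¬∃→∀, negate predicate.
Negation: ∃x (¬N(x) ∧ ¬F(x))

∃x (¬N(x) ∧ ¬F(x))


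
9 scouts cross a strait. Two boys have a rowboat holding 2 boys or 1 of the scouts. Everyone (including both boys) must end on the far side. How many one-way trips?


Per crossing of one of the scouts: boys→, one←, one of the scouts→, one← = 4 trips
9 × 4 = 36, + 1 final boys→ = 37
Minimum trips = 37

37


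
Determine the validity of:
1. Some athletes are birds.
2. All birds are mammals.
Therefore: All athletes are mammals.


Premise 1: Some athletes are birds.
Premise 2: All birds are mammals.
Conclusion: All athletes are mammals.
Fallacy: illicit minor. The minor term (athletes) is distributed in the conclusion ('All athletes ...') but undistributed in its premise ('Some athletes are birds' doesn't cover all athletes).
Only 'Some athletes are mammals' follows, not 'All'.

Invalid


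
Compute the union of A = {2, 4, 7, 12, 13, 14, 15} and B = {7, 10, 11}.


A = {2, 4, 7, 12, 13, 14, 15}
B = {7, 10, 11}
Operation: union
All elements combined: 2, 4, 7, 10, 11, 12, 13, 14, 15

{2, 4, 7, 10, 11, 12, 13, 14, 15}


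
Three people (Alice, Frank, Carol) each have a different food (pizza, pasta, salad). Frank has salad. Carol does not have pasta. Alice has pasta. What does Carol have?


From clues:
  Frank → salad
  Alice → pasta
By elimination, Carol gets the remaining.

pizza


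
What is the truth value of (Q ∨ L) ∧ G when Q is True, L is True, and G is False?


Q = True, L = True, G = False
Step 1: Q ∨ L = True OR True = True
Step 2: True ∧ G = True AND False = False
OR is true when at least one operand is true; AND requires both.

False


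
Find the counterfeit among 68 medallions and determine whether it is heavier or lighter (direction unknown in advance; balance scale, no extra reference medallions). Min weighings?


Let n = 68. 136 possibilities (n medallions × lighter/heavier); each weighing has 3 outcomes.
Bound for k weighings: say the first weighing puts j medallions on each pan. If it tips, the 2j weighed medallions remain suspects (each with a known direction) and k-1 weighings give 3^(k-1) outcomes; 3^(k-1) is odd, so 2j ≤ 3^(k-1) - 1. If it balances, the n - 2j unweighed medallions remain with direction unknown: 2(n - 2j) ≤ 3^(k-1) - 1 by the same parity argument. Adding, n ≤ (3^(k-1) - 1) + (3^(k-1) - 1)/2 = (3^k - 3)/2, and the classical three-group strategy achieves this (3 medallions in 2 weighings, 12 in 3, 39 in 4, 120 in 5).
So we need the smallest k with (3^k - 3)/2 ≥ 68.
k = 4: (3^4 - 3)/2 = 39 < 68 ✗
k = 5: (3^5 - 3)/2 = 120 ≥ 68 ✓

5


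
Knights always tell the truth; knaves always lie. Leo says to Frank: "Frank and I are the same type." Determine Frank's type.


Leo says: "Frank and I are the same type."
Case 1: Leo is a Knight (truth-teller)
  Statement is true → they ARE the same → Frank is also a Knight
Case 2: Leo is a Knave (liar)
  Statement is false → they are NOT the same → Frank is a Knight
In both cases, Frank is a Knight.

Knight


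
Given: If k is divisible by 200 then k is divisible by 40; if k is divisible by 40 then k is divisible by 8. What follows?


Hypothetical syllogism: P → Q, Q → R ⊢ P → R
Premise 1: k is divisible by 200 → k is divisible by 40
Premise 2: k is divisible by 40 → k is divisible by 8
Chain the implications: the middle term (k is divisible by 40) links the two.
Conclusion: If k is divisible by 200, then k is divisible by 8.

If k is divisible by 200, then k is divisible by 8.


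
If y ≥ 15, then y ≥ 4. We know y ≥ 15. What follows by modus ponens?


Modus ponens: P → Q, P ⊢ Q
P: y ≥ 15
Q: y ≥ 4
We have P → Q and P is true.
By modus ponens, Q must be true.

y ≥ 4


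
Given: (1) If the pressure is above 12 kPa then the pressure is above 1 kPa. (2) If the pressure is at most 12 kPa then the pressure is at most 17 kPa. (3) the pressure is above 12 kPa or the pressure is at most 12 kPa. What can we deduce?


Constructive dilemma: (P → Q) ∧ (R → S), P ∨ R ⊢ Q ∨ S
Premise 1: the pressure is above 12 kPa → the pressure is above 1 kPa
Premise 2: the pressure is at most 12 kPa → the pressure is at most 17 kPa
Premise 3: the pressure is above 12 kPa ∨ the pressure is at most 12 kPa
Case 1: Assuming the pressure is above 12 kPa, then by Premise 1, the pressure is above 1 kPa.
Case 2: Assuming the pressure is at most 12 kPa, then by Premise 2, the pressure is at most 17 kPa.
Since one of the pressure is above 12 kPa or the pressure is at most 12 kPa must hold, we get the pressure is above 1 kPa or the pressure is at most 17 kPa.

The pressure is above 1 kPa or the pressure is at most 17 kPa.


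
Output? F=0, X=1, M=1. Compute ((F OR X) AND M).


F OR X = 0|1 = 1
1 AND 1 = 1

1


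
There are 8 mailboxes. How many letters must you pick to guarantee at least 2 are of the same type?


Pigeonhole: to guarantee k in one of n categories, need (k-1)×n + 1.
k = 2, n = 8
Minimum = (2-1) × 8 + 1 = 1 × 8 + 1

9


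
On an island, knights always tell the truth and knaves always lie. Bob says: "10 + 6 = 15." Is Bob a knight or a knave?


Statement: "10 + 6 = 15."
Actual: 10 + 6 = 16
Claimed: 15
Statement is FALSE → Bob lies → Knave

Knave


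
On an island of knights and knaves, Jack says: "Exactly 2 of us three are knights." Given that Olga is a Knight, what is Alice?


Jack claims exactly 2 knights among Jack, Olga, Alice.
Given: Olga is a Knight.

Case 1: Jack is a Knight (tells truth)
  Then exactly 2 of the three are knights.
  Counting Jack, Olga: 2 knight(s) so far. Need 0 more → Alice = Knave.
Case 2: Jack is a Knave (lies)
  Then the count is NOT 2.
  If Alice = Knight, count = 2 = 2 → claim would be true, contradicts lie.
  If Alice = Knave, count = 1 ≠ 2 → lie confirmed ✓

Alice is a Knave.

Knave


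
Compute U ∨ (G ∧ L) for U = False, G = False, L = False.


U = False, G = False, L = False
Step 1: G ∧ L = False AND False = False
Step 2: U ∨ False = False OR False = False
AND evaluated first (higher precedence); then OR applied.

False


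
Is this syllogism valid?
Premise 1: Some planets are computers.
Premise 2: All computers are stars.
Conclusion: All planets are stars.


Premise 1: Some planets are computers.
Premise 2: All computers are stars.
Conclusion: All planets are stars.
Fallacy: illicit minor. The minor term (planets) is distributed in the conclusion ('All planets ...') but undistributed in its premise ('Some planets are computers' doesn't cover all planets).
Only 'Some planets are stars' follows, not 'All'.

Invalid


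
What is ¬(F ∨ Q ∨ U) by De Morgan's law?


De Morgan's law: ¬(P ∨ Q ∨ R) ≡ ¬P ∧ ¬Q ∧ ¬R
¬(F ∨ Q ∨ U) = ¬F ∧ ¬Q ∧ ¬U

¬F ∧ ¬Q ∧ ¬U


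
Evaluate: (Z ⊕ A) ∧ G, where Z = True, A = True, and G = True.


Z = True, A = True, G = True
Step 1: Z ⊕ A = True XOR True = False
Step 2: False ∧ G = False AND True = False
XOR true when exactly one of Z,A is true; then AND with G.

False


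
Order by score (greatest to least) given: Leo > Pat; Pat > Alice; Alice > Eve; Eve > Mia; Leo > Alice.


Constraints: Leo > Pat; Pat > Alice; Alice > Eve; Eve > Mia; Leo > Alice
Method: at each step, the next-highest is the one remaining person who never appears on the smaller side of a constraint between remaining people.
  Step 1: remaining {Leo, Pat, Eve, Alice, Mia}; on the smaller side: {Pat, Eve, Alice, Mia} → Leo is next (Leo > Pat; Leo > Alice).
  Step 2: remaining {Pat, Eve, Alice, Mia}; on the smaller side: {Eve, Alice, Mia} → Pat is next (Pat > Alice).
  Step 3: remaining {Eve, Alice, Mia}; on the smaller side: {Eve, Mia} → Alice is next (Alice > Eve).
  Step 4: remaining {Eve, Mia}; on the smaller side: {Mia} → Eve is next (Eve > Mia).
  Step 5: only Mia remains → lowest.
Final ranking (highest to lowest):

Leo > Pat > Alice > Eve > Mia


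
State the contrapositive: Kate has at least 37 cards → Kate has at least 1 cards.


Original: If Kate has at least 37 cards, then Kate has at least 1 cards
Contrapositive: If ¬Q, then ¬P
Negate Q: not (Kate has at least 1 cards)
Negate P: not (Kate has at least 37 cards)

If not (Kate has at least 1 cards), then not (Kate has at least 37 cards).


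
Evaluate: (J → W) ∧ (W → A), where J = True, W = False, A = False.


J = True, W = False, A = False
Step 1: J → W is false only when J=True and W=False. Result: False
Step 2: W → A is false only when W=True and A=False. Result: True
Step 3: False ∧ True = False

False


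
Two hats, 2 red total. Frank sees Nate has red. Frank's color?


Total red = 2, Nate = red
Red accounted for: 1
Remaining for Frank: 1
Frank's hat is red.

red


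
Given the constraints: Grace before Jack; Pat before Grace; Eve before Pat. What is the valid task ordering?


Constraints: Grace before Jack; Pat before Grace; Eve before Pat
Method: repeatedly schedule the remaining task that has no remaining task required before it.
  Step 1: remaining {Pat, Jack, Eve, Grace}; every task except Eve still has a predecessor pending → schedule Eve.
  Step 2: remaining {Pat, Jack, Grace}; every task except Pat still has a predecessor pending → schedule Pat.
  Step 3: remaining {Jack, Grace}; every task except Grace still has a predecessor pending → schedule Grace.
  Step 4: only Jack remains → schedule Jack.
Resulting order:

Eve → Pat → Grace → Jack


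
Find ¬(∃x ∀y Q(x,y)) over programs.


Original: ∃x ∀y Q(x,y)
Rule: ¬∀→∃, ¬∃→∀, negate predicate.
Negation: ∀x ∃y ¬Q(x,y)

∀x ∃y ¬Q(x,y)


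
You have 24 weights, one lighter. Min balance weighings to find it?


Each weighing has 3 outcomes (left heavy / balance / right heavy), so k weighings distinguish at most 3^k cases; splitting into three near-equal groups achieves this.
Need 3^k ≥ 24: 3^2 = 9 < 24 ≤ 3^3 = 27
k = ⌈log₃(24)⌉ = 3

3


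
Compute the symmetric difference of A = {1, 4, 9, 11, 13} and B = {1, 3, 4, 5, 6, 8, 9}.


A = {1, 4, 9, 11, 13}
B = {1, 3, 4, 5, 6, 8, 9}
Operation: symmetric difference
In A only: [11, 13], in B only: [3, 5, 6, 8]

{3, 5, 6, 8, 11, 13}


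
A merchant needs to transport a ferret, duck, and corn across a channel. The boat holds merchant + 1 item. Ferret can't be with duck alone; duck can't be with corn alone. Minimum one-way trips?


1. merchant+duck → 2. merchant ← 3. merchant+ferret → 4. merchant+duck ← 5. merchant+corn → 6. merchant ← 7. merchant+duck →
Minimum trips = 7

7


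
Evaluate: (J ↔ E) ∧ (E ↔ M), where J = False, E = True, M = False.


J = False, E = True, M = False
Step 1: J ↔ E is true when J and E have the same value. Result: False
Step 2: E ↔ M is true when E and M have the same value. Result: False
Step 3: False ∧ False = False

False


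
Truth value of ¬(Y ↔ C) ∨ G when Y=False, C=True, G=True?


Y = False, C = True, G = True
Expression: ¬(Y ↔ C) ∨ G
Step 1: Y ↔ C = (False iff True) = False
Step 2: ¬(Y ↔ C) = NOT False = True
Step 3: (True) ∨ G = True OR True = True

True


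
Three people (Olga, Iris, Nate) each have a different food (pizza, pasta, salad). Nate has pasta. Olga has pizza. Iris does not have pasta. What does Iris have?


From clues:
  Nate → pasta
  Olga → pizza
By elimination, Iris gets the remaining.

salad


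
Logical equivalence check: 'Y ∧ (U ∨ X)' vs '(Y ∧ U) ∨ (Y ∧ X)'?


Expression 1: Y ∧ (U ∨ X)
Expression 2: (Y ∧ U) ∨ (Y ∧ X)
Truth table (Y U X | Expr1 Expr2):
  T T T |   T     T
  T T F |   T     T
  T F T |   T     T
  T F F |   F     F
  F T T |   F     F
  F T F |   F     F
  F F T |   F     F
  F F F |   F     F
All 8 rows agree, so the expressions are logically equivalent.

Yes


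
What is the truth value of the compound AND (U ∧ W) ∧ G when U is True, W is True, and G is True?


U = True, W = True, G = True
Step 1: U ∧ W = True AND True = True
Step 2: True ∧ G = True AND True = True
AND is true only when ALL operands are true.

True


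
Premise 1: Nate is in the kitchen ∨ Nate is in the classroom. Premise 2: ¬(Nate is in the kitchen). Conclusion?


Disjunctive syllogism: P ∨ Q, ¬P ⊢ Q
Disjunction: Nate is in the kitchen ∨ Nate is in the classroom
We know it is not the case that Nate is in the kitchen.
By disjunctive syllogism, the other disjunct must be true.

Nate is in the classroom


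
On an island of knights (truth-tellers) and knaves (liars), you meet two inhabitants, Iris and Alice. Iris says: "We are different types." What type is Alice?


Iris says: "We are different types."
Case 1: Iris is a Knight (truth-teller)
  Statement is true → they ARE different → Alice is a Knave
Case 2: Iris is a Knave (liar)
  Statement is false → they are NOT different → Alice is a Knave
In both cases, Alice is a Knave.

Knave


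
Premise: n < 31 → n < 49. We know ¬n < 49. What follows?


Modus tollens: P → Q, ¬Q ⊢ ¬P
P: n < 31
Q: n < 49
We have P → Q and Q is false.
By modus tollens, P must be false.

It is not the case that n < 31


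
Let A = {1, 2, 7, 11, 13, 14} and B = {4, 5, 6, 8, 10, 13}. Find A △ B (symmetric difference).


A = {1, 2, 7, 11, 13, 14}
B = {4, 5, 6, 8, 10, 13}
Operation: symmetric difference
In A only: [1, 2, 7, 11, 14], in B only: [4, 5, 6, 8, 10]

{1, 2, 4, 5, 6, 7, 8, 10, 11, 14}


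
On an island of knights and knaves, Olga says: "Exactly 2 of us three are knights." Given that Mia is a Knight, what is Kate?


Olga claims exactly 2 knights among Olga, Mia, Kate.
Given: Mia is a Knight.

Case 1: Olga is a Knight (tells truth)
  Then exactly 2 of the three are knights.
  Counting Olga, Mia: 2 knight(s) so far. Need 0 more → Kate = Knave.
Case 2: Olga is a Knave (lies)
  Then the count is NOT 2.
  If Kate = Knight, count = 2 = 2 → claim would be true, contradicts lie.
  If Kate = Knave, count = 1 ≠ 2 → lie confirmed ✓

Kate is a Knave.

Knave


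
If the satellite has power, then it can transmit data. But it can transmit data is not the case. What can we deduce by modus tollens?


Modus tollens: P → Q, ¬Q ⊢ ¬P
P: the satellite has power
Q: it can transmit data
We have P → Q and Q is false.
By modus tollens, P must be false.

It is not the case that the satellite has power


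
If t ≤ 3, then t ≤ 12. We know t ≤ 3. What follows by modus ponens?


Modus ponens: P → Q, P ⊢ Q
P: t ≤ 3
Q: t ≤ 12
We have P → Q and P is true.
By modus ponens, Q must be true.

t ≤ 12


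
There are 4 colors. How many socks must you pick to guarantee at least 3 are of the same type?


Pigeonhole: to guarantee k in one of n categories, need (k-1)×n + 1.
k = 3, n = 4
Minimum = (3-1) × 4 + 1 = 2 × 4 + 1

9


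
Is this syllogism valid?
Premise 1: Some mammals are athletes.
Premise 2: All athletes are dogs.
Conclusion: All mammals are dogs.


Premise 1: Some mammals are athletes.
Premise 2: All athletes are dogs.
Conclusion: All mammals are dogs.
Fallacy: illicit minor. The minor term (mammals) is distributed in the conclusion ('All mammals ...') but undistributed in its premise ('Some mammals are athletes' doesn't cover all mammals).
Only 'Some mammals are dogs' follows, not 'All'.

Invalid


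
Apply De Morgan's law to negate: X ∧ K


De Morgan's law: ¬(P ∧ Q) ≡ ¬P ∨ ¬Q
¬(X ∧ K) = ¬X ∨ ¬K

¬X ∨ ¬K


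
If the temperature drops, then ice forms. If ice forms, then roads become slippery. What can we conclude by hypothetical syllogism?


Hypothetical syllogism: P → Q, Q → R ⊢ P → R
Premise 1: the temperature drops → ice forms
Premise 2: ice forms → roads become slippery
Chain the implications: the middle term (ice forms) links the two.
Conclusion: If the temperature drops, then roads become slippery.

If the temperature drops, then roads become slippery.


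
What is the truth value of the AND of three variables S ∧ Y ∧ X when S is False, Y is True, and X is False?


S = False, Y = True, X = False
Step 1: S ∧ Y = False AND True = False
Step 2: (False) ∧ X = (False) AND False = False
AND is true only when ALL operands are true.

False


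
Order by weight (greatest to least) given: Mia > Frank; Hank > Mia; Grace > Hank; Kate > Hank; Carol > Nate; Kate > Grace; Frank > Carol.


Constraints: Mia > Frank; Hank > Mia; Grace > Hank; Kate > Hank; Carol > Nate; Kate > Grace; Frank > Carol
Method: at each step, the next-highest is the one remaining person who never appears on the smaller side of a constraint between remaining people.
  Step 1: remaining {Grace, Kate, Hank, Carol, Nate, Frank, Mia}; on the smaller side: {Grace, Hank, Carol, Nate, Frank, Mia} → Kate is next (Kate > Hank; Kate > Grace).
  Step 2: remaining {Grace, Hank, Carol, Nate, Frank, Mia}; on the smaller side: {Hank, Carol, Nate, Frank, Mia} → Grace is next (Grace > Hank).
  Step 3: remaining {Hank, Carol, Nate, Frank, Mia}; on the smaller side: {Carol, Nate, Frank, Mia} → Hank is next (Hank > Mia).
  Step 4: remaining {Carol, Nate, Frank, Mia}; on the smaller side: {Carol, Nate, Frank} → Mia is next (Mia > Frank).
  Step 5: remaining {Carol, Nate, Frank}; on the smaller side: {Carol, Nate} → Frank is next (Frank > Carol).
  Step 6: remaining {Carol, Nate}; on the smaller side: {Nate} → Carol is next (Carol > Nate).
  Step 7: only Nate remains → lowest.
Final ranking (highest to lowest):

Kate > Grace > Hank > Mia > Frank > Carol > Nate


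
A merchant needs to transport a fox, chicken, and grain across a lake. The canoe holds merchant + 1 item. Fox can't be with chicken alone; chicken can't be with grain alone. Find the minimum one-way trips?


1. merchant+chicken → 2. merchant ← 3. merchant+fox → 4. merchant+chicken ← 5. merchant+grain → 6. merchant ← 7. merchant+chicken →
Minimum trips = 7

7


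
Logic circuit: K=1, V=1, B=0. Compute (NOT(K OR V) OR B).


K OR V = 1
NOT(1) = 0
0 OR 0 = 0

0


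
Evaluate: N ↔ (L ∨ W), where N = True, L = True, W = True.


N = True, L = True, W = True
Step 1: L ∨ W = True OR True = True
Step 2: N ↔ (True): true when both sides have same truth value.
Result: True ↔ True = True

True


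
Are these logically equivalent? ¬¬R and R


Expression 1: ¬¬R
Expression 2: R
Truth table (R | Expr1 Expr2):
  T |   T     T
  F |   F     F
All 2 rows agree, so the expressions are logically equivalent.

Yes


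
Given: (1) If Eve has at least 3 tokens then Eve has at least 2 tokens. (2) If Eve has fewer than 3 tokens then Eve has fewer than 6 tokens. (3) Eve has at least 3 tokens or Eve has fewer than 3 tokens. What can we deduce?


Constructive dilemma: (P → Q) ∧ (R → S), P ∨ R ⊢ Q ∨ S
Premise 1: Eve has at least 3 tokens → Eve has at least 2 tokens
Premise 2: Eve has fewer than 3 tokens → Eve has fewer than 6 tokens
Premise 3: Eve has at least 3 tokens ∨ Eve has fewer than 3 tokens
Case 1: Assuming Eve has at least 3 tokens, then by Premise 1, Eve has at least 2 tokens.
Case 2: Assuming Eve has fewer than 3 tokens, then by Premise 2, Eve has fewer than 6 tokens.
Since one of Eve has at least 3 tokens or Eve has fewer than 3 tokens must hold, we get Eve has at least 2 tokens or Eve has fewer than 6 tokens.

Eve has at least 2 tokens or Eve has fewer than 6 tokens.


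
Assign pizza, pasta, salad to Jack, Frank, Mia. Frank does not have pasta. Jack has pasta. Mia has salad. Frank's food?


From clues:
  Mia → salad
  Jack → pasta
By elimination, Frank gets the remaining.

pizza


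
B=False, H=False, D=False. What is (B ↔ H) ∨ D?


B = False, H = False, D = False
Expression: (B ↔ H) ∨ D
Step 1: B ↔ H = (False iff False) (true when values match) = True
Step 2: (True) ∨ D = True OR False = True

True


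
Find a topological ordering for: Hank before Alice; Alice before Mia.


Constraints: Hank before Alice; Alice before Mia
Method: repeatedly schedule the remaining task that has no remaining task required before it.
  Step 1: remaining {Alice, Mia, Hank}; every task except Hank still has a predecessor pending → schedule Hank.
  Step 2: remaining {Alice, Mia}; every task except Alice still has a predecessor pending → schedule Alice.
  Step 3: only Mia remains → schedule Mia.
Resulting order:

Hank → Alice → Mia


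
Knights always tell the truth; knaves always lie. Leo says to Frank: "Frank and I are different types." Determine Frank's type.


Leo says: "Frank and I are different types."
Case 1: Leo is a Knight (truth-teller)
  Statement is true → they ARE different → Frank is a Knave
Case 2: Leo is a Knave (liar)
  Statement is false → they are NOT different → Frank is a Knave
In both cases, Frank is a Knave.

Knave


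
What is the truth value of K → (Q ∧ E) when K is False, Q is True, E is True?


K = False, Q = True, E = True
Step 1: Q ∧ E = True AND True = True
Step 2: K → (True): false only when K=True and consequent=False.
Result: True

True


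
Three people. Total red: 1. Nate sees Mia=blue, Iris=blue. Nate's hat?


Total red = 1, seen red = 0
Own red = 1 - 0 = 1
Nate's hat is red.

red


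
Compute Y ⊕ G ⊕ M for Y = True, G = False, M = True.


Y = True, G = False, M = True
Step 1: Y ⊕ G = True XOR False = True
Step 2: True ⊕ M = True XOR True = False
XOR is true when an odd number of operands are true.

False


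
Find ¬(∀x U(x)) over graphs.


Original: ∀x U(x)
Rule: ¬∀→∃, ¬∃→∀, negate predicate.
Negation: ∃x ¬U(x)

∃x ¬U(x)


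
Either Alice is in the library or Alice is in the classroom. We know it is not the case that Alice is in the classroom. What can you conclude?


Disjunctive syllogism: P ∨ Q, ¬P ⊢ Q
Disjunction: Alice is in the library ∨ Alice is in the classroom
We know it is not the case that Alice is in the classroom.
By disjunctive syllogism, the other disjunct must be true.

Alice is in the library


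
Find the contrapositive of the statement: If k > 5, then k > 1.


Original: If k > 5, then k > 1
Contrapositive: If ¬Q, then ¬P
Negate Q: not (k > 1)
Negate P: not (k > 5)

If not (k > 1), then not (k > 5).


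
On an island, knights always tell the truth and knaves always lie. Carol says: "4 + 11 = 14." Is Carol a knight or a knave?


Statement: "4 + 11 = 14."
Actual: 4 + 11 = 15
Claimed: 14
Statement is FALSE → Carol lies → Knave

Knave


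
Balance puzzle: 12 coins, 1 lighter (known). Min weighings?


Each weighing has 3 outcomes (left heavy / balance / right heavy), so k weighings distinguish at most 3^k cases; splitting into three near-equal groups achieves this.
Need 3^k ≥ 12: 3^2 = 9 < 12 ≤ 3^3 = 27
k = ⌈log₃(12)⌉ = 3

3


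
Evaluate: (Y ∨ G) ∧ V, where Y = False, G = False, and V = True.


Y = False, G = False, V = True
Step 1: Y ∨ G = False OR False = False
Step 2: False ∧ V = False AND True = False
OR is true when at least one operand is true; AND requires both.

False


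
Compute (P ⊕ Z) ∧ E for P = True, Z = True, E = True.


P = True, Z = True, E = True
Step 1: P ⊕ Z = True XOR True = False
Step 2: False ∧ E = False AND True = False
XOR true when exactly one of P,Z is true; then AND with E.

False


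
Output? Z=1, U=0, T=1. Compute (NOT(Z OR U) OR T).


Z OR U = 1
NOT(1) = 0
0 OR 1 = 1

1


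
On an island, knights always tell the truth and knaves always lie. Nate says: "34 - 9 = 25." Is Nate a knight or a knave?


Statement: "34 - 9 = 25."
Actual: 34 - 9 = 25
Claimed: 25
Statement is TRUE → Nate tells the truth → Knight

Knight


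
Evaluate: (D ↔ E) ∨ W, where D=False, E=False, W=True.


D = False, E = False, W = True
Expression: (D ↔ E) ∨ W
Step 1: D ↔ E = (False iff False) (true when values match) = True
Step 2: (True) ∨ W = True OR True = True

True


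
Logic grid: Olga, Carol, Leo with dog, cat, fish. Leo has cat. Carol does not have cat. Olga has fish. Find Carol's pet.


From clues:
  Leo → cat
  Olga → fish
By elimination, Carol gets the remaining.

dog


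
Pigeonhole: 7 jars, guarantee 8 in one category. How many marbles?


Pigeonhole: to guarantee k in one of n categories, need (k-1)×n + 1.
k = 8, n = 7
Minimum = (8-1) × 7 + 1 = 7 × 7 + 1

50


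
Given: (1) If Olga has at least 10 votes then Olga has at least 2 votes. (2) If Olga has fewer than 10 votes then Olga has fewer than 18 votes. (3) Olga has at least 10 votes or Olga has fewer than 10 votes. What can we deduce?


Constructive dilemma: (P → Q) ∧ (R → S), P ∨ R ⊢ Q ∨ S
Premise 1: Olga has at least 10 votes → Olga has at least 2 votes
Premise 2: Olga has fewer than 10 votes → Olga has fewer than 18 votes
Premise 3: Olga has at least 10 votes ∨ Olga has fewer than 10 votes
Case 1: Assuming Olga has at least 10 votes, then by Premise 1, Olga has at least 2 votes.
Case 2: Assuming Olga has fewer than 10 votes, then by Premise 2, Olga has fewer than 18 votes.
Since one of Olga has at least 10 votes or Olga has fewer than 10 votes must hold, we get Olga has at least 2 votes or Olga has fewer than 18 votes.

Olga has at least 2 votes or Olga has fewer than 18 votes.


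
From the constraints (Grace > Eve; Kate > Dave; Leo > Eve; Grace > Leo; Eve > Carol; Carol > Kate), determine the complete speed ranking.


Constraints: Grace > Eve; Kate > Dave; Leo > Eve; Grace > Leo; Eve > Carol; Carol > Kate
Method: at each step, the next-highest is the one remaining person who never appears on the smaller side of a constraint between remaining people.
  Step 1: remaining {Kate, Leo, Grace, Dave, Eve, Carol}; on the smaller side: {Kate, Leo, Dave, Eve, Carol} → Grace is next (Grace > Eve; Grace > Leo).
  Step 2: remaining {Kate, Leo, Dave, Eve, Carol}; on the smaller side: {Kate, Dave, Eve, Carol} → Leo is next (Leo > Eve).
  Step 3: remaining {Kate, Dave, Eve, Carol}; on the smaller side: {Kate, Dave, Carol} → Eve is next (Eve > Carol).
  Step 4: remaining {Kate, Dave, Carol}; on the smaller side: {Kate, Dave} → Carol is next (Carol > Kate).
  Step 5: remaining {Kate, Dave}; on the smaller side: {Dave} → Kate is next (Kate > Dave).
  Step 6: only Dave remains → lowest.
Final ranking (highest to lowest):

Grace > Leo > Eve > Carol > Kate > Dave


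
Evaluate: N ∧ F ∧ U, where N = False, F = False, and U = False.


N = False, F = False, U = False
Step 1: N ∧ F = False AND False = False
Step 2: (False) ∧ U = (False) AND False = False
AND is true only when ALL operands are true.

False


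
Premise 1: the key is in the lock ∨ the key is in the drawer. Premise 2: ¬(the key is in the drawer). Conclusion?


Disjunctive syllogism: P ∨ Q, ¬P ⊢ Q
Disjunction: the key is in the lock ∨ the key is in the drawer
We know it is not the case that the key is in the drawer.
By disjunctive syllogism, the other disjunct must be true.

The key is in the lock


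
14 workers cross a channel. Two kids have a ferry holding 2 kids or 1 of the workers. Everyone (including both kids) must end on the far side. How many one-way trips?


Per crossing of one of the workers: kids→, one←, one of the workers→, one← = 4 trips
14 × 4 = 56, + 1 final kids→ = 57
Minimum trips = 57

57


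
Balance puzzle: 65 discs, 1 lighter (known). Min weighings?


Each weighing has 3 outcomes (left heavy / balance / right heavy), so k weighings distinguish at most 3^k cases; splitting into three near-equal groups achieves this.
Need 3^k ≥ 65: 3^3 = 27 < 65 ≤ 3^4 = 81
k = ⌈log₃(65)⌉ = 4

4


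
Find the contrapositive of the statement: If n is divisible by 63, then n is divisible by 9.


Original: If n is divisible by 63, then n is divisible by 9
Contrapositive: If ¬Q, then ¬P
Negate Q: not (n is divisible by 9)
Negate P: not (n is divisible by 63)

If not (n is divisible by 9), then not (n is divisible by 63).


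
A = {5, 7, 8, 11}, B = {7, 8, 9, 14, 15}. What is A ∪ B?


A = {5, 7, 8, 11}
B = {7, 8, 9, 14, 15}
Operation: union
All elements combined: 5, 7, 8, 9, 11, 14, 15

{5, 7, 8, 9, 11, 14, 15}


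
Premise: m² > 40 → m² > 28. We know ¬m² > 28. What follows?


Modus tollens: P → Q, ¬Q ⊢ ¬P
P: m² > 40
Q: m² > 28
We have P → Q and Q is false.
By modus tollens, P must be false.

It is not the case that m² > 40


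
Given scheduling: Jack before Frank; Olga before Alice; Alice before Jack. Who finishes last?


Constraints: Jack before Frank; Olga before Alice; Alice before Jack
The last task can have nothing scheduled after it, so it must never appear on the left of a 'before'.
Tasks appearing before some other task: Jack, Olga, Alice.
The only task not in that list is Frank → it is last.

Frank


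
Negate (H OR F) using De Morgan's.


De Morgan's law: ¬(P ∨ Q) ≡ ¬P ∧ ¬Q
¬(H ∨ F) = ¬H ∧ ¬F

¬H ∧ ¬F


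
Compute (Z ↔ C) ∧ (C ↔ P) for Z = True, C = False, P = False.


Z = True, C = False, P = False
Step 1: Z ↔ C is true when Z and C have the same value. Result: False
Step 2: C ↔ P is true when C and P have the same value. Result: True
Step 3: False ∧ True = False

False
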